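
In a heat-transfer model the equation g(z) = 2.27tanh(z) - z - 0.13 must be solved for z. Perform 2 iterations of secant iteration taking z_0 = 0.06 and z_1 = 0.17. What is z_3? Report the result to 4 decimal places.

g(0.06) = -0.053963, g(0.17) = 0.082225
z_2 = 0.170000 − 0.082225·(0.170000 − 0.060000) / (0.082225 − (-0.053963)) = 0.170000 − (0.009045)/(0.136188) = 0.103586
g(0.103586) = 0.000717
z_3 = 0.103586 − 0.000717·(0.103586 − 0.170000) / (0.000717 − 0.082225) = 0.103586 − (-0.000048)/(-0.081508) = 0.103002

0.1030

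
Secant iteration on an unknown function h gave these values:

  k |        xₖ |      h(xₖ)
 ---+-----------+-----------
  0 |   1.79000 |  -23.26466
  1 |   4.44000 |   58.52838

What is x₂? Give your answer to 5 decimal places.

x₂ = 4.44000 − 58.52838·(4.44000 − 1.79000) / (58.52838 − (-23.26466))
   = 4.44000 − (155.1002070)/(81.7930400) = 2.5437481

2.54375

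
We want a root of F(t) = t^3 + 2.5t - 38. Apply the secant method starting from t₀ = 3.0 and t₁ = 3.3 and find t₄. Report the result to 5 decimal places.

3.11459

F(3.0) = -3.5000000, F(3.3) = 6.1870000
t₂ = 3.3000000 − 6.1870000·(3.3000000 − 3.0000000) / (6.1870000 − (-3.5000000)) = 3.3000000 − (1.8561000)/(9.6870000) = 3.1083927
F(3.1083927) = -0.1954013
t₃ = 3.1083927 − (-0.1954013)·(3.1083927 − 3.3000000) / (-0.1954013 − 6.1870000) = 3.1083927 − (0.0374403)/(-6.3824013) = 3.1142589
F(3.1142589) = -0.0103758
t₄ = 3.1142589 − (-0.0103758)·(3.1142589 − 3.1083927) / (-0.0103758 − (-0.1954013)) = 3.1142589 − (-0.0000609)/(0.1850255) = 3.1145878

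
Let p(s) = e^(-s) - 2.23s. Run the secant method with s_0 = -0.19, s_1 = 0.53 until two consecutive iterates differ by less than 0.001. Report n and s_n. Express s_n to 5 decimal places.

p(-0.19) = 1.6329496, p(0.53) = -0.5932950
s_2 = 0.5300000 − (-0.5932950)·(0.7200000)/(-2.2262446) = 0.3381197;  |Δ| = 0.1918803
p(0.3381197) = -0.0408971
s_3 = 0.3381197 − (-0.0408971)·(-0.1918803)/(0.5523979) = 0.3239138;  |Δ| = 0.0142060
p(0.3239138) = 0.0009849
s_4 = 0.3239138 − 0.0009849·(-0.0142060)/(0.0418820) = 0.3242478;  |Δ| = 0.0003341
|s_4 − s_3| = 0.0003341 < 0.001

n = 4, s_n = 0.32425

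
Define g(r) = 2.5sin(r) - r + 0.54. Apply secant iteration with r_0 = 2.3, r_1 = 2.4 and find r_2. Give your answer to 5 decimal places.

2.33783

g(2.3) = 0.1042630, g(2.4) = -0.1713420
r_2 = 2.4000000 − (-0.1713420)·(2.4000000 − 2.3000000) / (-0.1713420 − 0.1042630) = 2.4000000 − (-0.0171342)/(-0.2756051) = 2.3378306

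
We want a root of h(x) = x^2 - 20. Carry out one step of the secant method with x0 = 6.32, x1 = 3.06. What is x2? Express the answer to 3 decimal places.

h(6.32) = 19.94240, h(3.06) = -10.63640
x2 = 3.06000 − (-10.63640)·(3.06000 − 6.32000) / (-10.63640 − 19.94240) = 3.06000 − (34.67466)/(-30.57880) = 4.19394

4.194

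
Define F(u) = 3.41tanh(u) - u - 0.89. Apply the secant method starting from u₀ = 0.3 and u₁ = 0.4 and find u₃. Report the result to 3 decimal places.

F(0.3) = -0.19662, F(0.4) = 0.00563
u₂ = 0.40000 − 0.00563·(0.40000 − 0.30000) / (0.00563 − (-0.19662)) = 0.40000 − (0.00056)/(0.20225) = 0.39722
F(0.39722) = 0.00028
u₃ = 0.39722 − 0.00028·(0.39722 − 0.40000) / (0.00028 − 0.00563) = 0.39722 − (0.00000)/(-0.00534) = 0.39707

0.397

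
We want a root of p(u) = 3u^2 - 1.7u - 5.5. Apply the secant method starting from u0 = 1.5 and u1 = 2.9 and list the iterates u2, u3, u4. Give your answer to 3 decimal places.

1.613, 1.650, 1.667

p(1.5) = -1.30000, p(2.9) = 14.80000
u2 = 2.90000 − 14.80000·(2.90000 − 1.50000) / (14.80000 − (-1.30000)) = 2.90000 − (20.72000)/(16.10000) = 1.61304
p(1.61304) = -0.43645
u3 = 1.61304 − (-0.43645)·(1.61304 − 2.90000) / (-0.43645 − 14.80000) = 1.61304 − (0.56169)/(-15.23645) = 1.64991
p(1.64991) = -0.13825
u4 = 1.64991 − (-0.13825)·(1.64991 − 1.61304) / (-0.13825 − (-0.43645)) = 1.64991 − (-0.00510)/(0.29819) = 1.66700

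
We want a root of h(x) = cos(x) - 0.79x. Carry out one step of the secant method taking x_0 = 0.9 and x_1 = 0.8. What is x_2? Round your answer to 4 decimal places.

h(0.9) = -0.089390, h(0.8) = 0.064707
x_2 = 0.800000 − 0.064707·(0.800000 − 0.900000) / (0.064707 − (-0.089390)) = 0.800000 − (-0.006471)/(0.154097) = 0.841991

0.8420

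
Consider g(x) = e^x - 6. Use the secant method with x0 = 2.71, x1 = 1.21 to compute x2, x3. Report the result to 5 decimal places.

1.55000, 1.87261

g(2.71) = 9.0292755, g(1.21) = -2.6465153
x2 = 1.2100000 − (-2.6465153)·(1.2100000 − 2.7100000) / (-2.6465153 − 9.0292755) = 1.2100000 − (3.9697730)/(-11.6757909) = 1.5500004
g(1.5500004) = -1.2885282
x3 = 1.5500004 − (-1.2885282)·(1.5500004 − 1.2100000) / (-1.2885282 − (-2.6465153)) = 1.5500004 − (-0.4381000)/(1.3579872) = 1.8726102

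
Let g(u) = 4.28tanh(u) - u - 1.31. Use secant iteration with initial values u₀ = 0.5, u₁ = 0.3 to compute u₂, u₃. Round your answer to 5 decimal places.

g(0.5) = 0.1678614, g(0.3) = -0.3631820
u₂ = 0.3000000 − (-0.3631820)·(0.3000000 − 0.5000000) / (-0.3631820 − 0.1678614) = 0.3000000 − (0.0726364)/(-0.5310435) = 0.4367805
g(0.4367805) = 0.0121808
u₃ = 0.4367805 − 0.0121808·(0.4367805 − 0.3000000) / (0.0121808 − (-0.3631820)) = 0.4367805 − (0.0016661)/(0.3753628) = 0.4323419

0.43678, 0.43234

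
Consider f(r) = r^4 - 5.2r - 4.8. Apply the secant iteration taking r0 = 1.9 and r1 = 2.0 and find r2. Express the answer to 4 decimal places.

1.9673

f(1.9) = -1.647900, f(2.0) = 0.800000
r2 = 2.000000 − 0.800000·(2.000000 − 1.900000) / (0.800000 − (-1.647900)) = 2.000000 − (0.080000)/(2.447900) = 1.967319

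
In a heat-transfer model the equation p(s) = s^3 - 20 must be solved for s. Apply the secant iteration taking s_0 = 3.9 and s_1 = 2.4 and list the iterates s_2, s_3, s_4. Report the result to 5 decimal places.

2.60363, 2.72873, 2.71382

p(3.9) = 39.3190000, p(2.4) = -6.1760000
s_2 = 2.4000000 − (-6.1760000)·(2.4000000 − 3.9000000) / (-6.1760000 − 39.3190000) = 2.4000000 − (9.2640000)/(-45.4950000) = 2.6036268
p(2.6036268) = -2.3503464
s_3 = 2.6036268 − (-2.3503464)·(2.6036268 − 2.4000000) / (-2.3503464 − (-6.1760000)) = 2.6036268 − (-0.4785935)/(3.8256536) = 2.7287279
p(2.7287279) = 0.3179870
s_4 = 2.7287279 − 0.3179870·(2.7287279 − 2.6036268) / (0.3179870 − (-2.3503464)) = 2.7287279 − (0.0397805)/(2.6683334) = 2.7138195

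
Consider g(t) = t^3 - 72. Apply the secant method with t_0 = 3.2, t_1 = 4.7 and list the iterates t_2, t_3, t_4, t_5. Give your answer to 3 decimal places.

4.028, 4.144, 4.161, 4.160

g(3.2) = -39.23200, g(4.7) = 31.82300
t_2 = 4.70000 − 31.82300·(4.70000 − 3.20000) / (31.82300 − (-39.23200)) = 4.70000 − (47.73450)/(71.05500) = 4.02820
g(4.02820) = -6.63666
t_3 = 4.02820 − (-6.63666)·(4.02820 − 4.70000) / (-6.63666 − 31.82300) = 4.02820 − (4.45849)/(-38.45966) = 4.14413
g(4.14413) = -0.82949
t_4 = 4.14413 − (-0.82949)·(4.14413 − 4.02820) / (-0.82949 − (-6.63666)) = 4.14413 − (-0.09616)/(5.80717) = 4.16069
g(4.16069) = 0.02706
t_5 = 4.16069 − 0.02706·(4.16069 − 4.14413) / (0.02706 − (-0.82949)) = 4.16069 − (0.00045)/(0.85655) = 4.16017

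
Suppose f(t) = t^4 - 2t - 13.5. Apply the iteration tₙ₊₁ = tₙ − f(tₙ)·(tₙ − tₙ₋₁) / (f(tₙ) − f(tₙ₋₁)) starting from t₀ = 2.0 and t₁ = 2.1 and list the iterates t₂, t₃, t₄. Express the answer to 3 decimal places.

2.046, 2.048, 2.048

f(2.0) = -1.50000, f(2.1) = 1.74810
t₂ = 2.10000 − 1.74810·(2.10000 − 2.00000) / (1.74810 − (-1.50000)) = 2.10000 − (0.17481)/(3.24810) = 2.04618
f(2.04618) = -0.06260
t₃ = 2.04618 − (-0.06260)·(2.04618 − 2.10000) / (-0.06260 − 1.74810) = 2.04618 − (0.00337)/(-1.81070) = 2.04804
f(2.04804) = -0.00247
t₄ = 2.04804 − (-0.00247)·(2.04804 − 2.04618) / (-0.00247 − (-0.06260)) = 2.04804 − (0.00000)/(0.06013) = 2.04812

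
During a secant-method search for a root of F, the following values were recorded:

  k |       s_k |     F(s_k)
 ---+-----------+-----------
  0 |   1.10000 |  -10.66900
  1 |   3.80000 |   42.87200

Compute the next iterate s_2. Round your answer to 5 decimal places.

s_2 = 3.80000 − 42.87200·(3.80000 − 1.10000) / (42.87200 − (-10.66900))
   = 3.80000 − (115.7544000)/(53.5410000) = 1.6380232

1.63802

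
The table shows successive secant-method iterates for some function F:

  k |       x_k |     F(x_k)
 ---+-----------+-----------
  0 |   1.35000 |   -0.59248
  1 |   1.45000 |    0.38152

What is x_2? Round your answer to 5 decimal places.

1.41083

x_2 = 1.45000 − 0.38152·(1.45000 − 1.35000) / (0.38152 − (-0.59248))
   = 1.45000 − (0.0381520)/(0.9740000) = 1.4108296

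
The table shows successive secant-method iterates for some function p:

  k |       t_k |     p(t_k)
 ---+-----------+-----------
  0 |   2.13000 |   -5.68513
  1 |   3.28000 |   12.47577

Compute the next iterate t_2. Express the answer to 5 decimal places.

2.49000

t_2 = 3.28000 − 12.47577·(3.28000 − 2.13000) / (12.47577 − (-5.68513))
   = 3.28000 − (14.3471355)/(18.1609000) = 2.4899987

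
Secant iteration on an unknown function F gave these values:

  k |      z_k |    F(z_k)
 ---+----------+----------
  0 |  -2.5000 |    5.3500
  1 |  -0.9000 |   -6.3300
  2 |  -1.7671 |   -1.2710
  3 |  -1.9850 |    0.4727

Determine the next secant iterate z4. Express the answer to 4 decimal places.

z4 = -1.9850 − 0.4727·(-1.9850 − (-1.7671)) / (0.4727 − (-1.2710))
   = -1.9850 − (-0.103001)/(1.743700) = -1.925929

-1.9259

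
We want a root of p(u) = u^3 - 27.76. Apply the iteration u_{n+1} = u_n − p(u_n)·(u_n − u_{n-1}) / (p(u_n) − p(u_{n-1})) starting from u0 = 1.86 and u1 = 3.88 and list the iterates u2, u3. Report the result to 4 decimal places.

p(1.86) = -21.325144, p(3.88) = 30.651072
u2 = 3.880000 − 30.651072·(3.880000 − 1.860000) / (30.651072 − (-21.325144)) = 3.880000 − (61.915165)/(51.976216) = 2.688779
p(2.688779) = -8.321387
u3 = 2.688779 − (-8.321387)·(2.688779 − 3.880000) / (-8.321387 − 30.651072) = 2.688779 − (9.912612)/(-38.972459) = 2.943128

2.6888, 2.9431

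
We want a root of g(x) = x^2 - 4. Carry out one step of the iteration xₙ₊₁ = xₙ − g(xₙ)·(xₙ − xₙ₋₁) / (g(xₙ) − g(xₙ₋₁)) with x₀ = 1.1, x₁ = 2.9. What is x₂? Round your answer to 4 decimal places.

1.7975

g(1.1) = -2.790000, g(2.9) = 4.410000
x₂ = 2.900000 − 4.410000·(2.900000 − 1.100000) / (4.410000 − (-2.790000)) = 2.900000 − (7.938000)/(7.200000) = 1.797500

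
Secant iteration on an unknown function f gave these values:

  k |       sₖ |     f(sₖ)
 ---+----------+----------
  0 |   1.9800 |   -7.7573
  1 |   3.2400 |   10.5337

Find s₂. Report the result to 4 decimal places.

2.5144

s₂ = 3.2400 − 10.5337·(3.2400 − 1.9800) / (10.5337 − (-7.7573))
   = 3.2400 − (13.272462)/(18.291000) = 2.514372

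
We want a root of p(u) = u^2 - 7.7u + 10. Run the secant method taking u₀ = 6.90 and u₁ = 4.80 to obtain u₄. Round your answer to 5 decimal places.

6.03880

p(6.90) = 4.4800000, p(4.80) = -3.9200000
u₂ = 4.8000000 − (-3.9200000)·(4.8000000 − 6.9000000) / (-3.9200000 − 4.4800000) = 4.8000000 − (8.2320000)/(-8.4000000) = 5.7800000
p(5.7800000) = -1.0976000
u₃ = 5.7800000 − (-1.0976000)·(5.7800000 − 4.8000000) / (-1.0976000 − (-3.9200000)) = 5.7800000 − (-1.0756480)/(2.8224000) = 6.1611111
p(6.1611111) = 0.5187346
u₄ = 6.1611111 − 0.5187346·(6.1611111 − 5.7800000) / (0.5187346 − (-1.0976000)) = 6.1611111 − (0.1976955)/(1.6163346) = 6.0388001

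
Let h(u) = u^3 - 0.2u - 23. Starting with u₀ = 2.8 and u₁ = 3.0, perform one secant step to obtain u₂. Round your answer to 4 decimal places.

h(2.8) = -1.608000, h(3.0) = 3.400000
u₂ = 3.000000 − 3.400000·(3.000000 − 2.800000) / (3.400000 − (-1.608000)) = 3.000000 − (0.680000)/(5.008000) = 2.864217

2.8642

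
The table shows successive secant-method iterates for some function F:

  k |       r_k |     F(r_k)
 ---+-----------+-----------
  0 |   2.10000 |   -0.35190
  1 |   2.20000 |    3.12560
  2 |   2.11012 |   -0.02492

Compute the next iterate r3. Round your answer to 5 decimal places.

r3 = 2.11012 − (-0.02492)·(2.11012 − 2.20000) / (-0.02492 − 3.12560)
   = 2.11012 − (0.0022398)/(-3.1505200) = 2.1108309

2.11083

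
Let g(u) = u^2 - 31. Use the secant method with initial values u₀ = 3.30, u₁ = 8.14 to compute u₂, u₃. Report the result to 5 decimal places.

g(3.30) = -20.1100000, g(8.14) = 35.2596000
u₂ = 8.1400000 − 35.2596000·(8.1400000 − 3.3000000) / (35.2596000 − (-20.1100000)) = 8.1400000 − (170.6564640)/(55.3696000) = 5.0578671
g(5.0578671) = -5.4179801
u₃ = 5.0578671 − (-5.4179801)·(5.0578671 − 8.1400000) / (-5.4179801 − 35.2596000) = 5.0578671 − (16.6989344)/(-40.6775801) = 5.4683865

5.05787, 5.46839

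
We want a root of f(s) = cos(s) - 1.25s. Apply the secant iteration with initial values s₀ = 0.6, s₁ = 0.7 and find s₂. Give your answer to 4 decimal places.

0.6406

f(0.6) = 0.075336, f(0.7) = -0.110158
s₂ = 0.700000 − (-0.110158)·(0.700000 − 0.600000) / (-0.110158 − 0.075336) = 0.700000 − (-0.011016)/(-0.185493) = 0.640614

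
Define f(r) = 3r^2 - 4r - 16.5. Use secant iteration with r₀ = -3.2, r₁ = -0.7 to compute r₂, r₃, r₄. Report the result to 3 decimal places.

f(-3.2) = 27.02000, f(-0.7) = -12.23000
r₂ = -0.70000 − (-12.23000)·(-0.70000 − (-3.20000)) / (-12.23000 − 27.02000) = -0.70000 − (-30.57500)/(-39.25000) = -1.47898
f(-1.47898) = -4.02192
r₃ = -1.47898 − (-4.02192)·(-1.47898 − (-0.70000)) / (-4.02192 − (-12.23000)) = -1.47898 − (3.13300)/(8.20808) = -1.86068
f(-1.86068) = 1.32908
r₄ = -1.86068 − 1.32908·(-1.86068 − (-1.47898)) / (1.32908 − (-4.02192)) = -1.86068 − (-0.50731)/(5.35101) = -1.76587

-1.479, -1.861, -1.766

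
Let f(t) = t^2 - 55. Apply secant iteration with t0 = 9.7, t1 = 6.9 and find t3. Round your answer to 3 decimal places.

7.419

f(9.7) = 39.09000, f(6.9) = -7.39000
t2 = 6.90000 − (-7.39000)·(6.90000 − 9.70000) / (-7.39000 − 39.09000) = 6.90000 − (20.69200)/(-46.48000) = 7.34518
f(7.34518) = -1.04832
t3 = 7.34518 − (-1.04832)·(7.34518 − 6.90000) / (-1.04832 − (-7.39000)) = 7.34518 − (-0.46669)/(6.34168) = 7.41877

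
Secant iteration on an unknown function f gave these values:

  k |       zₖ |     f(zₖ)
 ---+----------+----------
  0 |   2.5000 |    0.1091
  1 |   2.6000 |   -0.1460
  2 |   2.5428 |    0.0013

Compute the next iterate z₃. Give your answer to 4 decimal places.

z₃ = 2.5428 − 0.0013·(2.5428 − 2.6000) / (0.0013 − (-0.1460))
   = 2.5428 − (-0.000074)/(0.147300) = 2.543305

2.5433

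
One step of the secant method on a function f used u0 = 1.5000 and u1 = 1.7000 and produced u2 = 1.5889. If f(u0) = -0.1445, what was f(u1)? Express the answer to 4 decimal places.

The secant line through (1.5000, -0.1445) and (1.7000, f(u1)) crosses zero at u2 = 1.5889.
So (1.5000, -0.1445), (1.7000, f(u1)), (1.5889, 0) are collinear:
f(u1) = -0.1445 · (1.7000 − 1.5889) / (1.5000 − 1.5889) = -0.1445 · (0.111100)/(-0.088900) = 0.180584

0.1806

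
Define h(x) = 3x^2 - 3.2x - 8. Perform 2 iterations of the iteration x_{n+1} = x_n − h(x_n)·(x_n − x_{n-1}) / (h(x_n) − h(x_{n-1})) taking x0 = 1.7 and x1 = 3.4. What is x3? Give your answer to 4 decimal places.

h(1.7) = -4.770000, h(3.4) = 15.800000
x2 = 3.400000 − 15.800000·(3.400000 − 1.700000) / (15.800000 − (-4.770000)) = 3.400000 − (26.860000)/(20.570000) = 2.094215
h(2.094215) = -1.544280
x3 = 2.094215 − (-1.544280)·(2.094215 − 3.400000) / (-1.544280 − 15.800000) = 2.094215 − (2.016498)/(-17.344280) = 2.210478

2.2105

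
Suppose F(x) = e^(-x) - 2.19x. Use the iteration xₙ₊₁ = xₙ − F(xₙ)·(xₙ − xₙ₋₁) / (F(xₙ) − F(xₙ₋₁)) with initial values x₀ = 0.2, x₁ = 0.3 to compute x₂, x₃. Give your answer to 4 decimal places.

0.3282, 0.3287

F(0.2) = 0.380731, F(0.3) = 0.083818
x₂ = 0.300000 − 0.083818·(0.300000 − 0.200000) / (0.083818 − 0.380731) = 0.300000 − (0.008382)/(-0.296913) = 0.328230
F(0.328230) = 0.001374
x₃ = 0.328230 − 0.001374·(0.328230 − 0.300000) / (0.001374 − 0.083818) = 0.328230 − (0.000039)/(-0.082444) = 0.328700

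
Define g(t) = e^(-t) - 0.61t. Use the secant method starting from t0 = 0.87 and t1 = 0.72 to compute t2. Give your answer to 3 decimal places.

0.765

g(0.87) = -0.11175, g(0.72) = 0.04755
t2 = 0.72000 − 0.04755·(0.72000 − 0.87000) / (0.04755 − (-0.11175)) = 0.72000 − (-0.00713)/(0.15930) = 0.76478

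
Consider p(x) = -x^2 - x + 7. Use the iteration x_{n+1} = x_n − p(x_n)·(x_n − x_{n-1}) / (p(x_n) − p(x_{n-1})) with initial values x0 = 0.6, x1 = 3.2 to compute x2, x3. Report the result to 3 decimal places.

p(0.6) = 6.04000, p(3.2) = -6.44000
x2 = 3.20000 − (-6.44000)·(3.20000 − 0.60000) / (-6.44000 − 6.04000) = 3.20000 − (-16.74400)/(-12.48000) = 1.85833
p(1.85833) = 1.68826
x3 = 1.85833 − 1.68826·(1.85833 − 3.20000) / (1.68826 − (-6.44000)) = 1.85833 − (-2.26509)/(8.12826) = 2.13700

1.858, 2.137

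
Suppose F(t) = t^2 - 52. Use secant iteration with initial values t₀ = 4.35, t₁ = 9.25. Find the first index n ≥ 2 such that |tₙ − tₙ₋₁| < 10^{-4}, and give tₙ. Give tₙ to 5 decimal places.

F(4.35) = -33.0775000, F(9.25) = 33.5625000
t₂ = 9.2500000 − 33.5625000·(4.9000000)/(66.6400000) = 6.7821691;  |Δ| = 2.4678309
F(6.7821691) = -6.0021821
t₃ = 6.7821691 − (-6.0021821)·(-2.4678309)/(-39.5646821) = 7.1565528;  |Δ| = 0.3743837
F(7.1565528) = -0.7837524
t₄ = 7.1565528 − (-0.7837524)·(0.3743837)/(5.2184296) = 7.2127812;  |Δ| = 0.0562284
F(7.2127812) = 0.0242126
t₅ = 7.2127812 − 0.0242126·(0.0562284)/(0.8079651) = 7.2110962;  |Δ| = 0.0016850
F(7.2110962) = -0.0000919
t₆ = 7.2110962 − (-0.0000919)·(-0.0016850)/(-0.0243045) = 7.2111026;  |Δ| = 0.0000064
|t₆ − t₅| = 0.0000064 < 10^{-4}

n = 6, tₙ = 7.21110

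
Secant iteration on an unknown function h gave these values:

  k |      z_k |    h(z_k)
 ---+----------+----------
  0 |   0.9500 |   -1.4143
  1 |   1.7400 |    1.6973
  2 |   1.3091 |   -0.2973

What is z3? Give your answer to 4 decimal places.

1.3733

z3 = 1.3091 − (-0.2973)·(1.3091 − 1.7400) / (-0.2973 − 1.6973)
   = 1.3091 − (0.128107)/(-1.994600) = 1.373327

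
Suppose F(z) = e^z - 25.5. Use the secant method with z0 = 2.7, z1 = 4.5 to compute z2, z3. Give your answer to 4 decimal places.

2.9544, 3.0921

F(2.7) = -10.620268, F(4.5) = 64.517131
z2 = 4.500000 − 64.517131·(4.500000 − 2.700000) / (64.517131 − (-10.620268)) = 4.500000 − (116.130836)/(75.137400) = 2.954420
F(2.954420) = -6.309404
z3 = 2.954420 − (-6.309404)·(2.954420 − 4.500000) / (-6.309404 − 64.517131) = 2.954420 − (9.751687)/(-70.826536) = 3.092104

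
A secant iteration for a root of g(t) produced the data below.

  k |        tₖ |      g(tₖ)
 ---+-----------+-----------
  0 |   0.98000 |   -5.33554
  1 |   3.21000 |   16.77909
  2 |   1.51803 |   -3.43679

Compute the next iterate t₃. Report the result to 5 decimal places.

1.80567

t₃ = 1.51803 − (-3.43679)·(1.51803 − 3.21000) / (-3.43679 − 16.77909)
   = 1.51803 − (5.8149456)/(-20.2158800) = 1.8056725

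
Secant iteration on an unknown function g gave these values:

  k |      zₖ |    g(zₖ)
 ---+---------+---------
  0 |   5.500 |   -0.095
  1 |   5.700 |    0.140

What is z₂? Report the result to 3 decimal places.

z₂ = 5.700 − 0.140·(5.700 − 5.500) / (0.140 − (-0.095))
   = 5.700 − (0.02800)/(0.23500) = 5.58085

5.581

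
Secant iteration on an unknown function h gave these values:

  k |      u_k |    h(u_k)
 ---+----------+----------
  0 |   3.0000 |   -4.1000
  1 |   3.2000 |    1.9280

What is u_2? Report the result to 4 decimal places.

3.1360

u_2 = 3.2000 − 1.9280·(3.2000 − 3.0000) / (1.9280 − (-4.1000))
   = 3.2000 − (0.385600)/(6.028000) = 3.136032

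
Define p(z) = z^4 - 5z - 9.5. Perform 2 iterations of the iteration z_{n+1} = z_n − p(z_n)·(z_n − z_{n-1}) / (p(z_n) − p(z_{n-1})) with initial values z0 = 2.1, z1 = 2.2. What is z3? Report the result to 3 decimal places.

2.117

p(2.1) = -0.55190, p(2.2) = 2.92560
z2 = 2.20000 − 2.92560·(2.20000 − 2.10000) / (2.92560 − (-0.55190)) = 2.20000 − (0.29256)/(3.47750) = 2.11587
p(2.11587) = -0.03664
z3 = 2.11587 − (-0.03664)·(2.11587 − 2.20000) / (-0.03664 − 2.92560) = 2.11587 − (0.00308)/(-2.96224) = 2.11691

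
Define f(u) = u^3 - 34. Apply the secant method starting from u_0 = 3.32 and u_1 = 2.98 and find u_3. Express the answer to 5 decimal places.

3.24018

f(3.32) = 2.5943680, f(2.98) = -7.5364080
u_2 = 2.9800000 − (-7.5364080)·(2.9800000 − 3.3200000) / (-7.5364080 − 2.5943680) = 2.9800000 − (2.5623787)/(-10.1307760) = 3.2329302
f(3.2329302) = -0.2099398
u_3 = 3.2329302 − (-0.2099398)·(3.2329302 − 2.9800000) / (-0.2099398 − (-7.5364080)) = 3.2329302 − (-0.0531001)/(7.3264682) = 3.2401779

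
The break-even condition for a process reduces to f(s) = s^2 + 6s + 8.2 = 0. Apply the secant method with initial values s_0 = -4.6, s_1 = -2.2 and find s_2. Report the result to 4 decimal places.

f(-4.6) = 1.760000, f(-2.2) = -0.160000
s_2 = -2.200000 − (-0.160000)·(-2.200000 − (-4.600000)) / (-0.160000 − 1.760000) = -2.200000 − (-0.384000)/(-1.920000) = -2.400000

-2.4000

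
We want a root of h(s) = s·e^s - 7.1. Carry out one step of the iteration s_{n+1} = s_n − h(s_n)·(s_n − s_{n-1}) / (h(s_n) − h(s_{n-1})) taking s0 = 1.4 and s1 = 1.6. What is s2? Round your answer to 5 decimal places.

1.52660

h(1.4) = -1.4227200, h(1.6) = 0.8248519
s2 = 1.6000000 − 0.8248519·(1.6000000 − 1.4000000) / (0.8248519 − (-1.4227200)) = 1.6000000 − (0.1649704)/(2.2475719) = 1.5266006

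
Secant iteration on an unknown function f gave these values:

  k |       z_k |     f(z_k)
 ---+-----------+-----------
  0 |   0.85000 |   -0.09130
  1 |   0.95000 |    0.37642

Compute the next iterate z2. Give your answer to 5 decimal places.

0.86952

z2 = 0.95000 − 0.37642·(0.95000 − 0.85000) / (0.37642 − (-0.09130))
   = 0.95000 − (0.0376420)/(0.4677200) = 0.8695202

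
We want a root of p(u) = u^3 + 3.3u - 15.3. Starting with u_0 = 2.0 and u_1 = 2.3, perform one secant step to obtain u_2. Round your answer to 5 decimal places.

2.04072

p(2.0) = -0.7000000, p(2.3) = 4.4570000
u_2 = 2.3000000 − 4.4570000·(2.3000000 − 2.0000000) / (4.4570000 − (-0.7000000)) = 2.3000000 − (1.3371000)/(5.1570000) = 2.0407213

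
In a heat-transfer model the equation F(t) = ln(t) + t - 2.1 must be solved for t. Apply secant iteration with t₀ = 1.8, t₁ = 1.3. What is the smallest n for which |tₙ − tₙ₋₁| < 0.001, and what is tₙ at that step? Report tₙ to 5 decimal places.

F(1.8) = 0.2877867, F(1.3) = -0.5376357
t₂ = 1.3000000 − (-0.5376357)·(-0.5000000)/(-0.8254224) = 1.6256731;  |Δ| = 0.3256731
F(1.6256731) = 0.0115950
t₃ = 1.6256731 − 0.0115950·(0.3256731)/(0.5492308) = 1.6187977;  |Δ| = 0.0068754
F(1.6187977) = 0.0004814
t₄ = 1.6187977 − 0.0004814·(-0.0068754)/(-0.0111137) = 1.6184999;  |Δ| = 0.0002978
|t₄ − t₃| = 0.0002978 < 0.001

n = 4, tₙ = 1.61850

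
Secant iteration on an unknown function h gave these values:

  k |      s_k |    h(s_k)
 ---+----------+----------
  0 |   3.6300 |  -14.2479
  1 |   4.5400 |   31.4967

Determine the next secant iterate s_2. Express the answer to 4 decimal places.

3.9134

s_2 = 4.5400 − 31.4967·(4.5400 − 3.6300) / (31.4967 − (-14.2479))
   = 4.5400 − (28.661997)/(45.744600) = 3.913434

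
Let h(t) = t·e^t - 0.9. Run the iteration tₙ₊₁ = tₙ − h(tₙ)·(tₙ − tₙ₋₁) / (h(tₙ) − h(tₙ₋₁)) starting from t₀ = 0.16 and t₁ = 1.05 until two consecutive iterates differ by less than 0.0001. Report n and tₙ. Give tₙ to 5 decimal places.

h(0.16) = -0.7122383, h(1.05) = 2.1005337
t₂ = 1.0500000 − 2.1005337·(0.8900000)/(2.8127719) = 0.3853621;  |Δ| = 0.6646379
h(0.3853621) = -0.3334613
t₃ = 0.3853621 − (-0.3334613)·(-0.6646379)/(-2.4339950) = 0.4764185;  |Δ| = 0.0910565
h(0.4764185) = -0.1328247
t₄ = 0.4764185 − (-0.1328247)·(0.0910565)/(0.2006366) = 0.5366994;  |Δ| = 0.0602809
h(0.5366994) = 0.0179452
t₅ = 0.5366994 − 0.0179452·(0.0602809)/(0.1507699) = 0.5295246;  |Δ| = 0.0071748
h(0.5295246) = -0.0008012
t₆ = 0.5295246 − (-0.0008012)·(-0.0071748)/(-0.0187463) = 0.5298312;  |Δ| = 0.0003066
h(0.5298312) = -0.0000045
t₇ = 0.5298312 − (-0.0000045)·(0.0003066)/(0.0007966) = 0.5298330;  |Δ| = 0.0000017
|t₇ − t₆| = 0.0000017 < 0.0001

n = 7, tₙ = 0.52983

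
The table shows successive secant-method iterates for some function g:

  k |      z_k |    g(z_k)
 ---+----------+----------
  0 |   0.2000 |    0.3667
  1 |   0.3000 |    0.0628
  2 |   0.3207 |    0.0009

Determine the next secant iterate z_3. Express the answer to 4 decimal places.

z_3 = 0.3207 − 0.0009·(0.3207 − 0.3000) / (0.0009 − 0.0628)
   = 0.3207 − (0.000019)/(-0.061900) = 0.321001

0.3210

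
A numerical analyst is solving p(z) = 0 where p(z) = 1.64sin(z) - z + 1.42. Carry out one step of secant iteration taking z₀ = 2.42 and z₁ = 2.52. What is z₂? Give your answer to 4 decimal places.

2.4565

p(2.42) = 0.083353, p(2.52) = -0.144978
z₂ = 2.520000 − (-0.144978)·(2.520000 − 2.420000) / (-0.144978 − 0.083353) = 2.520000 − (-0.014498)/(-0.228331) = 2.456505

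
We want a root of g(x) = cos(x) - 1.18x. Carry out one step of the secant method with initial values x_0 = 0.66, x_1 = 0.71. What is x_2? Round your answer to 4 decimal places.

0.6662

g(0.66) = 0.011192, g(0.71) = -0.079438
x_2 = 0.710000 − (-0.079438)·(0.710000 − 0.660000) / (-0.079438 − 0.011192) = 0.710000 − (-0.003972)/(-0.090630) = 0.666175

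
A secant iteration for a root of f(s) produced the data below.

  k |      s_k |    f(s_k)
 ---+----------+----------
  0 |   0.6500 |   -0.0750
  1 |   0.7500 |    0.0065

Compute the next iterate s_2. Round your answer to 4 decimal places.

s_2 = 0.7500 − 0.0065·(0.7500 − 0.6500) / (0.0065 − (-0.0750))
   = 0.7500 − (0.000650)/(0.081500) = 0.742025

0.7420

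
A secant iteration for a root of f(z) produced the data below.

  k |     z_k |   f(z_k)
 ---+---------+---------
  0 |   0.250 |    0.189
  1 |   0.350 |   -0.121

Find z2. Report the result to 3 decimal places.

0.311

z2 = 0.350 − (-0.121)·(0.350 − 0.250) / (-0.121 − 0.189)
   = 0.350 − (-0.01210)/(-0.31000) = 0.31097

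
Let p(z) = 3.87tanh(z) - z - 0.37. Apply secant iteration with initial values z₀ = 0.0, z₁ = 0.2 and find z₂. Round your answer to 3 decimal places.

0.131

p(0.0) = -0.37000, p(0.2) = 0.19384
z₂ = 0.20000 − 0.19384·(0.20000 − 0.00000) / (0.19384 − (-0.37000)) = 0.20000 − (0.03877)/(0.56384) = 0.13124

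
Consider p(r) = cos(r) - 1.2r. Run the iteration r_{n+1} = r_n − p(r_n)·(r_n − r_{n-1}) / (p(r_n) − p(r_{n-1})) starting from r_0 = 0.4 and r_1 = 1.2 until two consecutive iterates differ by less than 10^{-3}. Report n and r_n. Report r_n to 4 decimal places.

n = 5, r_n = 0.6589

p(0.4) = 0.441061, p(1.2) = -1.077642
r_2 = 1.200000 − (-1.077642)·(0.800000)/(-1.518703) = 0.632336;  |Δ| = 0.567664
p(0.632336) = 0.047847
r_3 = 0.632336 − 0.047847·(-0.567664)/(1.125489) = 0.656468;  |Δ| = 0.024132
p(0.656468) = 0.004391
r_4 = 0.656468 − 0.004391·(0.024132)/(-0.043455) = 0.658907;  |Δ| = 0.002439
p(0.658907) = -0.000026
r_5 = 0.658907 − (-0.000026)·(0.002439)/(-0.004417) = 0.658892;  |Δ| = 0.000014
|r_5 − r_4| = 0.000014 < 10^{-3}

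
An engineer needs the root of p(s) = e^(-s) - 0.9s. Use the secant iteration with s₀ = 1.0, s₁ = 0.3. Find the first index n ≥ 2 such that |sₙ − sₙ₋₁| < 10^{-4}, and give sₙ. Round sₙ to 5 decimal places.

p(1.0) = -0.5321206, p(0.3) = 0.4708182
s₂ = 0.3000000 − 0.4708182·(-0.7000000)/(1.0029388) = 0.6286071;  |Δ| = 0.3286071
p(0.6286071) = -0.0324122
s₃ = 0.6286071 − (-0.0324122)·(0.3286071)/(-0.5032304) = 0.6074421;  |Δ| = 0.0211650
p(0.6074421) = -0.0019554
s₄ = 0.6074421 − (-0.0019554)·(-0.0211650)/(0.0304568) = 0.6060833;  |Δ| = 0.0013588
p(0.6060833) = 0.0000083
s₅ = 0.6060833 − 0.0000083·(-0.0013588)/(0.0019636) = 0.6060890;  |Δ| = 0.0000057
|s₅ − s₄| = 0.0000057 < 10^{-4}

n = 5, sₙ = 0.60609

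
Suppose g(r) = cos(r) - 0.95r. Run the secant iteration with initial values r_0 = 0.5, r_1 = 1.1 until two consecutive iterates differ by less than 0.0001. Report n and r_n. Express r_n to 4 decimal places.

n = 5, r_n = 0.7617

g(0.5) = 0.402583, g(1.1) = -0.591404
r_2 = 1.100000 − (-0.591404)·(0.600000)/(-0.993986) = 0.743011;  |Δ| = 0.356989
g(0.743011) = 0.030575
r_3 = 0.743011 − 0.030575·(-0.356989)/(0.621979) = 0.760559;  |Δ| = 0.017549
g(0.760559) = 0.001919
r_4 = 0.760559 − 0.001919·(0.017549)/(-0.028656) = 0.761735;  |Δ| = 0.001175
g(0.761735) = -0.000008
r_5 = 0.761735 − (-0.000008)·(0.001175)/(-0.001927) = 0.761730;  |Δ| = 0.000005
|r_5 − r_4| = 0.000005 < 0.0001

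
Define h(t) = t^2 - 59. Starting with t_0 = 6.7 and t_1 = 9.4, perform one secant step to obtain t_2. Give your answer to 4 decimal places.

h(6.7) = -14.110000, h(9.4) = 29.360000
t_2 = 9.400000 − 29.360000·(9.400000 − 6.700000) / (29.360000 − (-14.110000)) = 9.400000 − (79.272000)/(43.470000) = 7.576398

7.5764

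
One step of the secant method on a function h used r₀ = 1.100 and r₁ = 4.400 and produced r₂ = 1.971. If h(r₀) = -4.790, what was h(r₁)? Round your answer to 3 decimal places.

13.358

The secant line through (1.100, -4.790) and (4.400, h(r₁)) crosses zero at r₂ = 1.971.
So (1.100, -4.790), (4.400, h(r₁)), (1.971, 0) are collinear:
h(r₁) = -4.790 · (4.400 − 1.971) / (1.100 − 1.971) = -4.790 · (2.42900)/(-0.87100) = 13.35811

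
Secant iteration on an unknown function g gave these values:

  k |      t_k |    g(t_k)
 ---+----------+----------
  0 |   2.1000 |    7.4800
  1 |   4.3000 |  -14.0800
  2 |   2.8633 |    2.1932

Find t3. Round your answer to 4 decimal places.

3.0569

t3 = 2.8633 − 2.1932·(2.8633 − 4.3000) / (2.1932 − (-14.0800))
   = 2.8633 − (-3.150970)/(16.273200) = 3.056929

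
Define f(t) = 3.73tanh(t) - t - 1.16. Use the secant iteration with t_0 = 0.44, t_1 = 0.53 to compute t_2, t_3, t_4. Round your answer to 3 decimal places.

0.469, 0.468, 0.468

f(0.44) = -0.05711, f(0.53) = 0.12047
t_2 = 0.53000 − 0.12047·(0.53000 − 0.44000) / (0.12047 − (-0.05711)) = 0.53000 − (0.01084)/(0.17758) = 0.46894
f(0.46894) = 0.00235
t_3 = 0.46894 − 0.00235·(0.46894 − 0.53000) / (0.00235 − 0.12047) = 0.46894 − (-0.00014)/(-0.11812) = 0.46773
f(0.46773) = -0.00010
t_4 = 0.46773 − (-0.00010)·(0.46773 − 0.46894) / (-0.00010 − 0.00235) = 0.46773 − (0.00000)/(-0.00245) = 0.46778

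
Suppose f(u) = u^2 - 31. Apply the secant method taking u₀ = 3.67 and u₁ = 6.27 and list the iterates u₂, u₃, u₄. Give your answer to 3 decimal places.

f(3.67) = -17.53110, f(6.27) = 8.31290
u₂ = 6.27000 − 8.31290·(6.27000 − 3.67000) / (8.31290 − (-17.53110)) = 6.27000 − (21.61354)/(25.84400) = 5.43369
f(5.43369) = -1.47499
u₃ = 5.43369 − (-1.47499)·(5.43369 − 6.27000) / (-1.47499 − 8.31290) = 5.43369 − (1.23355)/(-9.78789) = 5.55972
f(5.55972) = -0.08951
u₄ = 5.55972 − (-0.08951)·(5.55972 − 5.43369) / (-0.08951 − (-1.47499)) = 5.55972 − (-0.01128)/(1.38547) = 5.56786

5.434, 5.560, 5.568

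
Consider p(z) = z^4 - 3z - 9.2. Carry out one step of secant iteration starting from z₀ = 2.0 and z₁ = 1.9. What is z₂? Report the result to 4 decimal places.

1.9700

p(2.0) = 0.800000, p(1.9) = -1.867900
z₂ = 1.900000 − (-1.867900)·(1.900000 − 2.000000) / (-1.867900 − 0.800000) = 1.900000 − (0.186790)/(-2.667900) = 1.970014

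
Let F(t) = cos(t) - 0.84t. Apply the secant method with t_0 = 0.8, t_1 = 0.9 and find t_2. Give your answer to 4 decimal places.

F(0.8) = 0.024707, F(0.9) = -0.134390
t_2 = 0.900000 − (-0.134390)·(0.900000 − 0.800000) / (-0.134390 − 0.024707) = 0.900000 − (-0.013439)/(-0.159097) = 0.815529

0.8155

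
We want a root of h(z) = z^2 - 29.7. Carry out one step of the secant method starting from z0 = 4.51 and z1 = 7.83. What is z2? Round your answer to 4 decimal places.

h(4.51) = -9.359900, h(7.83) = 31.608900
z2 = 7.830000 − 31.608900·(7.830000 − 4.510000) / (31.608900 − (-9.359900)) = 7.830000 − (104.941548)/(40.968800) = 5.268501

5.2685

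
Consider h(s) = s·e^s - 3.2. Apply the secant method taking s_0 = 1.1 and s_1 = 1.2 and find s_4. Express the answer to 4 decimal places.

h(1.1) = 0.104583, h(1.2) = 0.784140
s_2 = 1.200000 − 0.784140·(1.200000 − 1.100000) / (0.784140 − 0.104583) = 1.200000 − (0.078414)/(0.679558) = 1.084610
h(1.084610) = 0.008588
s_3 = 1.084610 − 0.008588·(1.084610 − 1.200000) / (0.008588 − 0.784140) = 1.084610 − (-0.000991)/(-0.775553) = 1.083332
h(1.083332) = 0.000716
s_4 = 1.083332 − 0.000716·(1.083332 − 1.084610) / (0.000716 − 0.008588) = 1.083332 − (-0.000001)/(-0.007872) = 1.083216

1.0832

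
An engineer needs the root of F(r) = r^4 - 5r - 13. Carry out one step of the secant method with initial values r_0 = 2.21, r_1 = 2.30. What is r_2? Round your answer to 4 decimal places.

F(2.21) = -0.195567, F(2.30) = 3.484100
r_2 = 2.300000 − 3.484100·(2.300000 − 2.210000) / (3.484100 − (-0.195567)) = 2.300000 − (0.313569)/(3.679667) = 2.214783

2.2148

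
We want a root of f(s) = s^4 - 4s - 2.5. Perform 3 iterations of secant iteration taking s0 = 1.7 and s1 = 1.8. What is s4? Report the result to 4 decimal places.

1.7569

f(1.7) = -0.947900, f(1.8) = 0.797600
s2 = 1.800000 − 0.797600·(1.800000 − 1.700000) / (0.797600 − (-0.947900)) = 1.800000 − (0.079760)/(1.745500) = 1.754305
f(1.754305) = -0.045678
s3 = 1.754305 − (-0.045678)·(1.754305 − 1.800000) / (-0.045678 − 0.797600) = 1.754305 − (0.002087)/(-0.843278) = 1.756781
f(1.756781) = -0.002012
s4 = 1.756781 − (-0.002012)·(1.756781 − 1.754305) / (-0.002012 − (-0.045678)) = 1.756781 − (-0.000005)/(0.043666) = 1.756895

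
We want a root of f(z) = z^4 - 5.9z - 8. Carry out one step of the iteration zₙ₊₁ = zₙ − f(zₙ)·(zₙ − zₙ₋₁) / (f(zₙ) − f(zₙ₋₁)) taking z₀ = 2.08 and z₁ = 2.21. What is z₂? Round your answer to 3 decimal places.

f(2.08) = -1.55426, f(2.21) = 2.81543
z₂ = 2.21000 − 2.81543·(2.21000 − 2.08000) / (2.81543 − (-1.55426)) = 2.21000 − (0.36601)/(4.36970) = 2.12624

2.126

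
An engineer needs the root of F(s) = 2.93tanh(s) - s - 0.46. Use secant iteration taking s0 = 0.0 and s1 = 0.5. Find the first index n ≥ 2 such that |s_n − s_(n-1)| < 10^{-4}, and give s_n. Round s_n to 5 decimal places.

F(0.0) = -0.4600000, F(0.5) = 0.3940033
s2 = 0.5000000 − 0.3940033·(0.5000000)/(0.8540033) = 0.2693198;  |Δ| = 0.2306802
F(0.2693198) = 0.0412462
s3 = 0.2693198 − 0.0412462·(-0.2306802)/(-0.3527571) = 0.2423475;  |Δ| = 0.0269723
F(0.2423475) = -0.0058518
s4 = 0.2423475 − (-0.0058518)·(-0.0269723)/(-0.0470980) = 0.2456988;  |Δ| = 0.0033513
F(0.2456988) = 0.0000538
s5 = 0.2456988 − 0.0000538·(0.0033513)/(0.0059057) = 0.2456682;  |Δ| = 0.0000305
|s5 − s4| = 0.0000305 < 10^{-4}

n = 5, s_n = 0.24567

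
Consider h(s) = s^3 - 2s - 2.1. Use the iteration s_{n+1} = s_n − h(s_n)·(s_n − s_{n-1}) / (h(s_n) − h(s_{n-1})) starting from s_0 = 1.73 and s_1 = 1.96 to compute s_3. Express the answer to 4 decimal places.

h(1.73) = -0.382283, h(1.96) = 1.509536
s_2 = 1.960000 − 1.509536·(1.960000 − 1.730000) / (1.509536 − (-0.382283)) = 1.960000 − (0.347193)/(1.891819) = 1.776476
h(1.776476) = -0.046626
s_3 = 1.776476 − (-0.046626)·(1.776476 − 1.960000) / (-0.046626 − 1.509536) = 1.776476 − (0.008557)/(-1.556162) = 1.781975

1.7820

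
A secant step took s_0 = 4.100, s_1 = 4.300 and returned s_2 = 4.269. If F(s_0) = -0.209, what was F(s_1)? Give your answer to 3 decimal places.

0.038

The secant line through (4.100, -0.209) and (4.300, F(s_1)) crosses zero at s_2 = 4.269.
So (4.100, -0.209), (4.300, F(s_1)), (4.269, 0) are collinear:
F(s_1) = -0.209 · (4.300 − 4.269) / (4.100 − 4.269) = -0.209 · (0.03100)/(-0.16900) = 0.03834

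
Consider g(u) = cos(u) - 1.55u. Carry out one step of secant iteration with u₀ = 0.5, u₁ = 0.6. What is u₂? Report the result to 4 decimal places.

0.5495

g(0.5) = 0.102583, g(0.6) = -0.104664
u₂ = 0.600000 − (-0.104664)·(0.600000 − 0.500000) / (-0.104664 − 0.102583) = 0.600000 − (-0.010466)/(-0.207247) = 0.549498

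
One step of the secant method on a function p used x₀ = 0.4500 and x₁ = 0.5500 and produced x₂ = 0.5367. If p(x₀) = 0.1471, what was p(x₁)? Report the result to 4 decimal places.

-0.0226

The secant line through (0.4500, 0.1471) and (0.5500, p(x₁)) crosses zero at x₂ = 0.5367.
So (0.4500, 0.1471), (0.5500, p(x₁)), (0.5367, 0) are collinear:
p(x₁) = 0.1471 · (0.5500 − 0.5367) / (0.4500 − 0.5367) = 0.1471 · (0.013300)/(-0.086700) = -0.022566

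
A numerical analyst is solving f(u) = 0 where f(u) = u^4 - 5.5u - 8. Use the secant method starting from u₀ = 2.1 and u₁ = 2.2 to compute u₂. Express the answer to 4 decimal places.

2.1030

f(2.1) = -0.101900, f(2.2) = 3.325600
u₂ = 2.200000 − 3.325600·(2.200000 − 2.100000) / (3.325600 − (-0.101900)) = 2.200000 − (0.332560)/(3.427500) = 2.102973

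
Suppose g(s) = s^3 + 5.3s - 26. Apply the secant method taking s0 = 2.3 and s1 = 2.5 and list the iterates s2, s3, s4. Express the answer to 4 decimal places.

2.3727, 2.3756, 2.3757

g(2.3) = -1.643000, g(2.5) = 2.875000
s2 = 2.500000 − 2.875000·(2.500000 − 2.300000) / (2.875000 − (-1.643000)) = 2.500000 − (0.575000)/(4.518000) = 2.372731
g(2.372731) = -0.066394
s3 = 2.372731 − (-0.066394)·(2.372731 − 2.500000) / (-0.066394 − 2.875000) = 2.372731 − (0.008450)/(-2.941394) = 2.375604
g(2.375604) = -0.002590
s4 = 2.375604 − (-0.002590)·(2.375604 − 2.372731) / (-0.002590 − (-0.066394)) = 2.375604 − (-0.000007)/(0.063804) = 2.375721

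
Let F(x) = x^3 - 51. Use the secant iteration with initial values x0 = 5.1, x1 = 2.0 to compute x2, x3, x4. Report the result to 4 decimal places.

3.0694, 4.1984, 3.6224

F(5.1) = 81.651000, F(2.0) = -43.000000
x2 = 2.000000 − (-43.000000)·(2.000000 − 5.100000) / (-43.000000 − 81.651000) = 2.000000 − (133.300000)/(-124.651000) = 3.069386
F(3.069386) = -22.082922
x3 = 3.069386 − (-22.082922)·(3.069386 − 2.000000) / (-22.082922 − (-43.000000)) = 3.069386 − (-23.615162)/(20.917078) = 4.198375
F(4.198375) = 23.002050
x4 = 4.198375 − 23.002050·(4.198375 − 3.069386) / (23.002050 − (-22.082922)) = 4.198375 − (25.969073)/(45.084972) = 3.622372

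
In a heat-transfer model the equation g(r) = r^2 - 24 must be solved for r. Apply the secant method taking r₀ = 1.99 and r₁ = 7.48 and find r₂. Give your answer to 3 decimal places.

4.106

g(1.99) = -20.03990, g(7.48) = 31.95040
r₂ = 7.48000 − 31.95040·(7.48000 − 1.99000) / (31.95040 − (-20.03990)) = 7.48000 − (175.40770)/(51.99030) = 4.10615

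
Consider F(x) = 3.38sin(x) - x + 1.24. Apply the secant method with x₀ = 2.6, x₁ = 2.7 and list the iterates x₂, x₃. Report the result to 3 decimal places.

F(2.6) = 0.38239, F(2.7) = -0.01546
x₂ = 2.70000 − (-0.01546)·(2.70000 − 2.60000) / (-0.01546 − 0.38239) = 2.70000 − (-0.00155)/(-0.39785) = 2.69612
F(2.69612) = 0.00029
x₃ = 2.69612 − 0.00029·(2.69612 − 2.70000) / (0.00029 − (-0.01546)) = 2.69612 − (0.00000)/(0.01575) = 2.69619

2.696, 2.696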